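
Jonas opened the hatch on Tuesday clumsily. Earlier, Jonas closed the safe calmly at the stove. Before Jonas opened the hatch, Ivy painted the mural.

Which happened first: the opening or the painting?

The connectives place the painting before the opening.

the painting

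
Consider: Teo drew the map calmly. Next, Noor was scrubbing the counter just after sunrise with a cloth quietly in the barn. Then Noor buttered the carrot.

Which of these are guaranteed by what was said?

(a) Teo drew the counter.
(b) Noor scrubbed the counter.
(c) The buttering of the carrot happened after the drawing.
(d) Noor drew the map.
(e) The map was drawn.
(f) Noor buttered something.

(a) Not entailed — Teo drew the map, not the counter; the counter belongs to the scrubbing event.
(b) Entailed — 'scrub' is an activity; 'was scrubbing' entails that some scrubbing happened, so 'scrubbed' holds.
(c) Entailed — the narrative places the drawing before the buttering.
(d) Not entailed — the passage has Teo drawing the map, not Noor.
(e) Entailed — dropping 'calmly' and generalizing the agent leaves a sub-description the original still satisfies.
(f) Entailed — every conjunct here is already in the original buttering event.

(b), (c), (e), (f)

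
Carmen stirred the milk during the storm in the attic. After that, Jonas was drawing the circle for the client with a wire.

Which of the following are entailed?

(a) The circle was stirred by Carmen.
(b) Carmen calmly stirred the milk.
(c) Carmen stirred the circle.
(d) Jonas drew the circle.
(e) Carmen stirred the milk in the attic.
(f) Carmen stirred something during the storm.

(e), (f)

(a) Not entailed — Carmen stirred the milk, not the circle; the circle belongs to the drawing event.
(b) Not entailed — 'calmly' adds information not in the original event.
(c) Not entailed — Carmen stirred the milk, not the circle; the circle belongs to the drawing event.
(d) Not entailed — 'was drawing' is progressive on an accomplishment; it does not entail the completed 'drew'.
(e) Entailed — this follows by dropping conjuncts from the stirring event's description.
(f) Entailed — dropping 'in the attic' and generalizing the patient leaves a sub-description the original still satisfies.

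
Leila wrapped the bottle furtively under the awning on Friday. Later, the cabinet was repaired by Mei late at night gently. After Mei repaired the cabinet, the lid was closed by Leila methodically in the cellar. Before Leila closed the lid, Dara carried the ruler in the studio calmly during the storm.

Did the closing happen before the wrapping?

The narrative orders the wrapping before the closing.

no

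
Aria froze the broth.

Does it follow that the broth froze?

yes

'Aria froze the broth' is the causative; it entails the inchoative 'the broth froze'.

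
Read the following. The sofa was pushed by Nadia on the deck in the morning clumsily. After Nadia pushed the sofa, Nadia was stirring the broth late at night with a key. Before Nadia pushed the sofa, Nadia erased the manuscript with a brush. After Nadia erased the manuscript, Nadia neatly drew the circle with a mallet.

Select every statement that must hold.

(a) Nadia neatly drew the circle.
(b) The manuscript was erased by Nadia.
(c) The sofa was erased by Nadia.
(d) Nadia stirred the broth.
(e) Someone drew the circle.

(a) Entailed — every conjunct here is already in the original drawing event.
(b) Entailed — this follows by dropping conjuncts from the erasing event's description.
(c) Not entailed — Nadia erased the manuscript, not the sofa; the sofa belongs to the pushing event.
(d) Entailed — 'stir' is an activity; 'was stirring' entails that some stirring happened, so 'stirred' holds.
(e) Entailed — dropping 'with a mallet', 'neatly' and generalizing the agent leaves a sub-description the original still satisfies.

(a), (b), (d), (e)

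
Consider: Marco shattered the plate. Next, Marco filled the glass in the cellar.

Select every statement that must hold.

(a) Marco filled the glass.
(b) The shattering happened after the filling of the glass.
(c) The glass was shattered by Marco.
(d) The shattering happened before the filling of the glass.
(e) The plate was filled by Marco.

(a) Entailed — the original entails any weakening of itself; this just drops 'in the cellar'.
(b) Not entailed — the narrative places the shattering before the filling, not after.
(c) Not entailed — Marco shattered the plate, not the glass; the glass belongs to the filling event.
(d) Entailed — the narrative places the shattering before the filling.
(e) Not entailed — Marco filled the glass, not the plate; the plate belongs to the shattering event.

(a), (d)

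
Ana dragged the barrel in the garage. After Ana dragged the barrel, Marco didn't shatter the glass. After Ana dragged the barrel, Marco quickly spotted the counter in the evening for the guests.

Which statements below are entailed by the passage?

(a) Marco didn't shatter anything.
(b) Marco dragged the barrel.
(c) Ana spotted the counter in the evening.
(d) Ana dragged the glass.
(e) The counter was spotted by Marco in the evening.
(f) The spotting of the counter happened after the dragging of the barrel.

(e), (f)

(a) Not entailed — the original only denies this specific event; Marco may have shattered something else.
(b) Not entailed — the passage has Ana dragging the barrel, not Marco.
(c) Not entailed — the passage has Marco spotting the counter, not Ana.
(d) Not entailed — Ana dragged the barrel, not the glass; the glass belongs to the shattering event.
(e) Entailed — every conjunct here is already in the original spotting event.
(f) Entailed — the narrative places the dragging before the spotting.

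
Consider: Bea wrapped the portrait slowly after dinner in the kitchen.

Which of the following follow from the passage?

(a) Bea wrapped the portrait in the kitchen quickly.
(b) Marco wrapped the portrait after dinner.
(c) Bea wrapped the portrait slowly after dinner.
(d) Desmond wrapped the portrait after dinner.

(a) Not entailed — 'quickly' adds a manner not in (and inconsistent with) the original.
(b) Not entailed — the passage has Bea wrapping the portrait, not Marco.
(c) Entailed — dropping 'in the kitchen' leaves a sub-description the original still satisfies.
(d) Not entailed — the passage has Bea wrapping the portrait, not Desmond.

(c)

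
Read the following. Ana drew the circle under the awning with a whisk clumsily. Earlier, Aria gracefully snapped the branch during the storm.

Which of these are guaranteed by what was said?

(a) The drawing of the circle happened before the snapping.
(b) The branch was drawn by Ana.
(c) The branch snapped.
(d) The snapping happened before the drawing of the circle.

(c), (d)

(a) Not entailed — the narrative places the snapping before the drawing, not after.
(b) Not entailed — Ana drew the circle, not the branch; the branch belongs to the snapping event.
(c) Entailed — 'Aria snapped the branch' is causative; it entails the inchoative 'the branch snapped'.
(d) Entailed — the narrative places the snapping before the drawing.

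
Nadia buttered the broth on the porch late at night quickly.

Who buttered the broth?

'Nadia' marks the agent of the buttering event.

Nadia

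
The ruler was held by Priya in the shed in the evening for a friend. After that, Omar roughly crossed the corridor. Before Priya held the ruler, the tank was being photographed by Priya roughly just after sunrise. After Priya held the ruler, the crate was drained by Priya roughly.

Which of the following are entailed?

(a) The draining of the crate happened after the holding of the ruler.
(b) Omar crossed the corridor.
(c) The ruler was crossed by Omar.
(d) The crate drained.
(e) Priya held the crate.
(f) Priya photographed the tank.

(a) Entailed — the narrative places the holding before the draining.
(b) Entailed — dropping 'roughly' leaves a sub-description the original still satisfies.
(c) Not entailed — Omar crossed the corridor, not the ruler; the ruler belongs to the holding event.
(d) Entailed — 'Priya drained the crate' is causative; it entails the inchoative 'the crate drained'.
(e) Not entailed — Priya held the ruler, not the crate; the crate belongs to the draining event.
(f) Not entailed — 'was photographing' is progressive on an accomplishment; it does not entail the completed 'photographed'.

(a), (b), (d)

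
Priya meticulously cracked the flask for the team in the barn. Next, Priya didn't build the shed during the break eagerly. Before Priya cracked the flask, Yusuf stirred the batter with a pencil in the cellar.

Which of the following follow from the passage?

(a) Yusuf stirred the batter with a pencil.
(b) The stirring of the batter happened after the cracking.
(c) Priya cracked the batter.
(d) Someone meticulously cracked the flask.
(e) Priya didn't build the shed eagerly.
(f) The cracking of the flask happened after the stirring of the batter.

(a), (d), (f)

(a) Entailed — the original entails any weakening of itself; this just drops 'in the cellar'.
(b) Not entailed — the narrative places the stirring before the cracking, not after.
(c) Not entailed — Priya cracked the flask, not the batter; the batter belongs to the stirring event.
(d) Entailed — dropping 'for the team', 'in the barn' and generalizing the agent leaves a sub-description the original still satisfies.
(e) Not entailed — dropping 'during the break' under negation is not valid — the original leaves open that Priya built the shed some other way.
(f) Entailed — the narrative places the stirring before the cracking.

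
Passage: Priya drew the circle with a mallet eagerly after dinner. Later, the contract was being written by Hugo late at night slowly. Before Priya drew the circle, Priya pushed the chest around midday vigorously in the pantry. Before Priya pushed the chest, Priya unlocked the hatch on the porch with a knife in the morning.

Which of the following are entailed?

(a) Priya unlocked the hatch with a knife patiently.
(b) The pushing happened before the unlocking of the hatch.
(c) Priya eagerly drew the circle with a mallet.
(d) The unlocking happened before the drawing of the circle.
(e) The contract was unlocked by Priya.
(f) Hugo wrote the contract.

(a) Not entailed — 'patiently' adds information not in the original event.
(b) Not entailed — the narrative places the unlocking before the pushing, not after.
(c) Entailed — this follows by dropping conjuncts from the drawing event's description.
(d) Entailed — the narrative places the unlocking before the drawing.
(e) Not entailed — Priya unlocked the hatch, not the contract; the contract belongs to the writing event.
(f) Not entailed — 'was writing' is progressive on an accomplishment; it does not entail the completed 'wrote'.

(c), (d)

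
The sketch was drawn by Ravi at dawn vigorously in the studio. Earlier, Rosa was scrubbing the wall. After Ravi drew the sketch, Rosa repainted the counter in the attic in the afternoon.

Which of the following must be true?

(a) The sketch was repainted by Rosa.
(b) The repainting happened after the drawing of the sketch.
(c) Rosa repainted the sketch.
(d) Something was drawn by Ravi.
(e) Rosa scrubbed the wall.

(b), (d), (e)

(a) Not entailed — Rosa repainted the counter, not the sketch; the sketch belongs to the drawing event.
(b) Entailed — the narrative places the drawing before the repainting.
(c) Not entailed — Rosa repainted the counter, not the sketch; the sketch belongs to the drawing event.
(d) Entailed — every conjunct here is already in the original drawing event.
(e) Entailed — 'scrub' is an activity; 'was scrubbing' entails that some scrubbing happened, so 'scrubbed' holds.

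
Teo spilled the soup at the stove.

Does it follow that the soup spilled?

'Teo spilled the soup' is the causative; it entails the inchoative 'the soup spilled'.

yes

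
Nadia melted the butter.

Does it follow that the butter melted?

yes

'Nadia melted the butter' is the causative; it entails the inchoative 'the butter melted'.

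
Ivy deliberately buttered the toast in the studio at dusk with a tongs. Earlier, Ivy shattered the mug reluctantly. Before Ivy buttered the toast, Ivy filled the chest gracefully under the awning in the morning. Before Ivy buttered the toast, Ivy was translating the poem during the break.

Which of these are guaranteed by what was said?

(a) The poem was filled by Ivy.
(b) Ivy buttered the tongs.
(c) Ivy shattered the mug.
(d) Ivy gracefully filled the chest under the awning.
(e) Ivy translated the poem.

(c), (d)

(a) Not entailed — Ivy filled the chest, not the poem; the poem belongs to the translating event.
(b) Not entailed — the tongs is the instrument, not what was buttered.
(c) Entailed — the original entails any weakening of itself; this just drops 'reluctantly'.
(d) Entailed — this follows by dropping conjuncts from the filling event's description.
(e) Not entailed — 'was translating' is progressive on an accomplishment; it does not entail the completed 'translated'.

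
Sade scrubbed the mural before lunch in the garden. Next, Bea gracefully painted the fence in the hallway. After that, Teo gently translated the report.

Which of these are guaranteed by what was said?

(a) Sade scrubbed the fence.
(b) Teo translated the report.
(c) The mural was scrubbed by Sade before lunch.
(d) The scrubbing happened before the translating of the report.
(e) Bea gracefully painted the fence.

(a) Not entailed — Sade scrubbed the mural, not the fence; the fence belongs to the painting event.
(b) Entailed — dropping 'gently' leaves a sub-description the original still satisfies.
(c) Entailed — this follows by dropping conjuncts from the scrubbing event's description.
(d) Entailed — the narrative places the scrubbing before the translating.
(e) Entailed — the original entails any weakening of itself; this just drops 'in the hallway'.

(b), (c), (d), (e)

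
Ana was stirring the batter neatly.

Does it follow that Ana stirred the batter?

'stir' is atelic; if Ana was stirring the batter, then Ana stirred the batter (for some time).

yes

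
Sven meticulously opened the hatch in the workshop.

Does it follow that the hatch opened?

yes

'Sven opened the hatch' is the causative; it entails the inchoative 'the hatch opened'.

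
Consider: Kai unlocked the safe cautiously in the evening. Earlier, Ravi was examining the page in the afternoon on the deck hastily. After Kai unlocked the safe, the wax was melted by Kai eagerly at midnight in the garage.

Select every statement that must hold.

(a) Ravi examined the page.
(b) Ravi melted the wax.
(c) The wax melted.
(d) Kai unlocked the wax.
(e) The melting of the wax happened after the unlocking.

(a) Entailed — 'examine' is an activity; 'was examining' entails that some examining happened, so 'examined' holds.
(b) Not entailed — the passage has Kai melting the wax, not Ravi.
(c) Entailed — 'Kai melted the wax' is causative; it entails the inchoative 'the wax melted'.
(d) Not entailed — Kai unlocked the safe, not the wax; the wax belongs to the melting event.
(e) Entailed — the narrative places the unlocking before the melting.

(a), (c), (e)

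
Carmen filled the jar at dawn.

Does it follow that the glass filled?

no

Nothing is said about any glass; only the jar is affected.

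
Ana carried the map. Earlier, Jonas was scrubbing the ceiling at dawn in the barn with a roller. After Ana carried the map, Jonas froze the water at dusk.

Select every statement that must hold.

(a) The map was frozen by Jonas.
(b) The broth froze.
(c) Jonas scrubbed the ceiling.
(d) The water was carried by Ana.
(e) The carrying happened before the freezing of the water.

(a) Not entailed — Jonas froze the water, not the map; the map belongs to the carrying event.
(b) Not entailed — the water is what froze, not the broth.
(c) Entailed — 'scrub' is an activity; 'was scrubbing' entails that some scrubbing happened, so 'scrubbed' holds.
(d) Not entailed — Ana carried the map, not the water; the water belongs to the freezing event.
(e) Entailed — the narrative places the carrying before the freezing.

(c), (e)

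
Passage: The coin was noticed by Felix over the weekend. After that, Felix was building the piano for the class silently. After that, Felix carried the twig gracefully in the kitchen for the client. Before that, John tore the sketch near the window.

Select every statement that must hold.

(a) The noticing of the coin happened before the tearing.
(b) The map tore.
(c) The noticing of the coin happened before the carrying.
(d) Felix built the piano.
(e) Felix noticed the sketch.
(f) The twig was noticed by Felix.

(c)

(a) Not entailed — the narrative doesn't order the noticing relative to the tearing.
(b) Not entailed — the sketch is what tore, not the map.
(c) Entailed — the narrative places the noticing before the carrying.
(d) Not entailed — 'was building' is progressive on an accomplishment; it does not entail the completed 'built'.
(e) Not entailed — Felix noticed the coin, not the sketch; the sketch belongs to the tearing event.
(f) Not entailed — Felix noticed the coin, not the twig; the twig belongs to the carrying event.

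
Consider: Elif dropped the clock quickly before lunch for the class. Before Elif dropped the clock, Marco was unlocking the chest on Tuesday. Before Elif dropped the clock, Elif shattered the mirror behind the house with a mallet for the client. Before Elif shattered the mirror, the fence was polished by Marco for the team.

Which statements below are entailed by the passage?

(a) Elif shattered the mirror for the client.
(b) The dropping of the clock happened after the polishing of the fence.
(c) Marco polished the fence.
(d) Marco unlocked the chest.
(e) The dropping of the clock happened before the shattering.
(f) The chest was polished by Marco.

(a) Entailed — dropping 'behind the house', 'with a mallet' leaves a sub-description the original still satisfies.
(b) Entailed — the narrative places the polishing before the dropping.
(c) Entailed — this follows by dropping conjuncts from the polishing event's description.
(d) Not entailed — 'was unlocking' is progressive on an accomplishment; it does not entail the completed 'unlocked'.
(e) Not entailed — the narrative places the shattering before the dropping, not after.
(f) Not entailed — Marco polished the fence, not the chest; the chest belongs to the unlocking event.

(a), (b), (c)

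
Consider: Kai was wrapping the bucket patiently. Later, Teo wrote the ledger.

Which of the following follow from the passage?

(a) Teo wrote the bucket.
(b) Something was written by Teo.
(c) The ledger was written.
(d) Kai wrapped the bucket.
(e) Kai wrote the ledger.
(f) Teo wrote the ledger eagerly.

(a) Not entailed — Teo wrote the ledger, not the bucket; the bucket belongs to the wrapping event.
(b) Entailed — generalizing the patient leaves a sub-description the original still satisfies.
(c) Entailed — generalizing the agent leaves a sub-description the original still satisfies.
(d) Not entailed — 'was wrapping' is progressive on an accomplishment; it does not entail the completed 'wrapped'.
(e) Not entailed — the passage has Teo writing the ledger, not Kai.
(f) Not entailed — 'eagerly' adds information not in the original event.

(b), (c)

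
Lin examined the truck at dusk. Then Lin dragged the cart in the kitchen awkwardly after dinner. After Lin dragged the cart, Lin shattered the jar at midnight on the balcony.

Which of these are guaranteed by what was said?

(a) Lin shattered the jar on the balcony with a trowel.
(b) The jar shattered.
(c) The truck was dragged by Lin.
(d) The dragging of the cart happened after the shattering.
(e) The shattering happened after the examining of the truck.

(b), (e)

(a) Not entailed — 'with a trowel' adds information not in the original event.
(b) Entailed — 'Lin shattered the jar' is causative; it entails the inchoative 'the jar shattered'.
(c) Not entailed — Lin dragged the cart, not the truck; the truck belongs to the examining event.
(d) Not entailed — the narrative places the dragging before the shattering, not after.
(e) Entailed — the narrative places the examining before the shattering.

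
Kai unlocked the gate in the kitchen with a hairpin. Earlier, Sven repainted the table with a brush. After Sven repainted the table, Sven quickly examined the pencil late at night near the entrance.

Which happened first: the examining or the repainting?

The connectives place the repainting before the examining.

the repainting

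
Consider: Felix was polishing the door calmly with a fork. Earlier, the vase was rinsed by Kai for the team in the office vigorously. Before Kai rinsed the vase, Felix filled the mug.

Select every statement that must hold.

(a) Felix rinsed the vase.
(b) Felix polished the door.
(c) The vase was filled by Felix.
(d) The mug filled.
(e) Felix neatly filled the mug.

(a) Not entailed — the passage has Kai rinsing the vase, not Felix.
(b) Entailed — 'polish' is an activity; 'was polishing' entails that some polishing happened, so 'polished' holds.
(c) Not entailed — Felix filled the mug, not the vase; the vase belongs to the rinsing event.
(d) Entailed — 'Felix filled the mug' is causative; it entails the inchoative 'the mug filled'.
(e) Not entailed — 'neatly' adds information not in the original event.

(b), (d)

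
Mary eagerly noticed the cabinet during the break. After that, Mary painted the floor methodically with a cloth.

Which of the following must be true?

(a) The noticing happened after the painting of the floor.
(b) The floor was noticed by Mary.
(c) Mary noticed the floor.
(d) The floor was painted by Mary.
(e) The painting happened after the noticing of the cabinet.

(a) Not entailed — the narrative places the noticing before the painting, not after.
(b) Not entailed — Mary noticed the cabinet, not the floor; the floor belongs to the painting event.
(c) Not entailed — Mary noticed the cabinet, not the floor; the floor belongs to the painting event.
(d) Entailed — every conjunct here is already in the original painting event.
(e) Entailed — the narrative places the noticing before the painting.

(d), (e)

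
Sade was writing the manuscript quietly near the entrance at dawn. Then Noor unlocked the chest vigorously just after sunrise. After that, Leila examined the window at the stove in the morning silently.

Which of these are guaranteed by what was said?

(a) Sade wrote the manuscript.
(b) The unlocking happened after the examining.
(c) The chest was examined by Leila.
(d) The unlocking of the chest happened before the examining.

(d)

(a) Not entailed — 'was writing' is progressive on an accomplishment; it does not entail the completed 'wrote'.
(b) Not entailed — the narrative places the unlocking before the examining, not after.
(c) Not entailed — Leila examined the window, not the chest; the chest belongs to the unlocking event.
(d) Entailed — the narrative places the unlocking before the examining.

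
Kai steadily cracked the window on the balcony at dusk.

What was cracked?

the window

'the window' marks the patient of the cracking event.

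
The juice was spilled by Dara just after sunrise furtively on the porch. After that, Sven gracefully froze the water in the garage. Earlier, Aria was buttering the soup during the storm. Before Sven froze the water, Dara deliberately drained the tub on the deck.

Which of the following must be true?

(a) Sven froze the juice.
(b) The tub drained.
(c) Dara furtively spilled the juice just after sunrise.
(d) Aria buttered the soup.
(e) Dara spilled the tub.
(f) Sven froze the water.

(b), (c), (f)

(a) Not entailed — Sven froze the water, not the juice; the juice belongs to the spilling event.
(b) Entailed — 'Dara drained the tub' is causative; it entails the inchoative 'the tub drained'.
(c) Entailed — the original entails any weakening of itself; this just drops 'on the porch'.
(d) Not entailed — 'was buttering' is progressive on an accomplishment; it does not entail the completed 'buttered'.
(e) Not entailed — Dara spilled the juice, not the tub; the tub belongs to the draining event.
(f) Entailed — the original entails any weakening of itself; this just drops 'in the garage', 'gracefully'.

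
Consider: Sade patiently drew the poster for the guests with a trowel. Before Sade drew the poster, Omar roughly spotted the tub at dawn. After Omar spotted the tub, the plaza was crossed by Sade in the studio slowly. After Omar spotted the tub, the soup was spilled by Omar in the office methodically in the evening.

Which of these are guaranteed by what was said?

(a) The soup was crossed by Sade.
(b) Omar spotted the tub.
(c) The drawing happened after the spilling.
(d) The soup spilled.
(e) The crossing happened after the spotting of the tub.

(b), (d), (e)

(a) Not entailed — Sade crossed the plaza, not the soup; the soup belongs to the spilling event.
(b) Entailed — every conjunct here is already in the original spotting event.
(c) Not entailed — the narrative doesn't order the spilling relative to the drawing.
(d) Entailed — 'Omar spilled the soup' is causative; it entails the inchoative 'the soup spilled'.
(e) Entailed — the narrative places the spotting before the crossing.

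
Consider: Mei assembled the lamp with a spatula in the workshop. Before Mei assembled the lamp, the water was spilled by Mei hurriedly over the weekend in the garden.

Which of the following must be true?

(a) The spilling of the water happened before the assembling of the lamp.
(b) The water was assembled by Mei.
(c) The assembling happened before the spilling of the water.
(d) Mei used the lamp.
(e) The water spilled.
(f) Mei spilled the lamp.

(a), (e)

(a) Entailed — the narrative places the spilling before the assembling.
(b) Not entailed — Mei assembled the lamp, not the water; the water belongs to the spilling event.
(c) Not entailed — the narrative places the spilling before the assembling, not after.
(d) Not entailed — the lamp is the patient, not an instrument — Mei used a spatula.
(e) Entailed — 'Mei spilled the water' is causative; it entails the inchoative 'the water spilled'.
(f) Not entailed — Mei spilled the water, not the lamp; the lamp belongs to the assembling event.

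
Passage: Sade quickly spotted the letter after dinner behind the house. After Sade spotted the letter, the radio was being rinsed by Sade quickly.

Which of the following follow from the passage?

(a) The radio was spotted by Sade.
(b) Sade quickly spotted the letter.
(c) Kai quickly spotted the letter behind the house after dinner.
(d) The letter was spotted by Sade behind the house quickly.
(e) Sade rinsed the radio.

(a) Not entailed — Sade spotted the letter, not the radio; the radio belongs to the rinsing event.
(b) Entailed — this follows by dropping conjuncts from the spotting event's description.
(c) Not entailed — the passage has Sade spotting the letter, not Kai.
(d) Entailed — every conjunct here is already in the original spotting event.
(e) Entailed — 'rinse' is an activity; 'was rinsing' entails that some rinsing happened, so 'rinsed' holds.

(b), (d), (e)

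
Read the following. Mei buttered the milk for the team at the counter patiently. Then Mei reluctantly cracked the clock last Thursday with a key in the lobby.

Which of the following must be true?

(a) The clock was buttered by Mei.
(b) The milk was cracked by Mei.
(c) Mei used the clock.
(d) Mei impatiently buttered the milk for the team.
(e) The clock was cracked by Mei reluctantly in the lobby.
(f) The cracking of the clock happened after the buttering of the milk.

(a) Not entailed — Mei buttered the milk, not the clock; the clock belongs to the cracking event.
(b) Not entailed — Mei cracked the clock, not the milk; the milk belongs to the buttering event.
(c) Not entailed — the clock is the patient, not an instrument — Mei used a key.
(d) Not entailed — 'impatiently' adds a manner not in (and inconsistent with) the original.
(e) Entailed — dropping 'with a key', 'last Thursday' leaves a sub-description the original still satisfies.
(f) Entailed — the narrative places the buttering before the cracking.

(e), (f)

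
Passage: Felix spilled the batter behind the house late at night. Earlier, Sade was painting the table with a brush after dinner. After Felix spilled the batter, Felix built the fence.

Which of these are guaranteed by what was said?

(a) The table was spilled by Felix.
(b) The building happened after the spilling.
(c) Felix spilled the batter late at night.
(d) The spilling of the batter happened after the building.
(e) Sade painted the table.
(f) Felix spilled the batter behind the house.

(b), (c), (f)

(a) Not entailed — Felix spilled the batter, not the table; the table belongs to the painting event.
(b) Entailed — the narrative places the spilling before the building.
(c) Entailed — every conjunct here is already in the original spilling event.
(d) Not entailed — the narrative places the spilling before the building, not after.
(e) Not entailed — 'was painting' is progressive on an accomplishment; it does not entail the completed 'painted'.
(f) Entailed — this follows by dropping conjuncts from the spilling event's description.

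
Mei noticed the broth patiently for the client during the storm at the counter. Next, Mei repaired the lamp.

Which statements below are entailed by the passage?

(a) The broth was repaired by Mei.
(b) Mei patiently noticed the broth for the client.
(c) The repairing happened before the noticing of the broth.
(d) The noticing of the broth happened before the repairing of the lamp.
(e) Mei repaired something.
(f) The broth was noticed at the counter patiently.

(b), (d), (e), (f)

(a) Not entailed — Mei repaired the lamp, not the broth; the broth belongs to the noticing event.
(b) Entailed — dropping 'at the counter', 'during the storm' leaves a sub-description the original still satisfies.
(c) Not entailed — the narrative places the noticing before the repairing, not after.
(d) Entailed — the narrative places the noticing before the repairing.
(e) Entailed — this follows by dropping conjuncts from the repairing event's description.
(f) Entailed — this follows by dropping conjuncts from the noticing event's description.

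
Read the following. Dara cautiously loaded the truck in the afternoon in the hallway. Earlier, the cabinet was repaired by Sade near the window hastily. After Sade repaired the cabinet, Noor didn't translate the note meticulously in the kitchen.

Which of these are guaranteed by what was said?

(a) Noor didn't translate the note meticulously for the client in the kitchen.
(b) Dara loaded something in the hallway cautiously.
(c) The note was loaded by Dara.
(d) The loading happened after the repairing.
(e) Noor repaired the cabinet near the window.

(a) Entailed — under negation, adding a further restriction is entailed: if no such translating event occurred, none occurred for the client either.
(b) Entailed — this follows by dropping conjuncts from the loading event's description.
(c) Not entailed — Dara loaded the truck, not the note; the note belongs to the translating event.
(d) Entailed — the narrative places the repairing before the loading.
(e) Not entailed — the passage has Sade repairing the cabinet, not Noor.

(a), (b), (d)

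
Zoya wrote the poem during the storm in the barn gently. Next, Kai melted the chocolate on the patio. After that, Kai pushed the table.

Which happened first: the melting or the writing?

the writing

The connectives place the writing before the melting.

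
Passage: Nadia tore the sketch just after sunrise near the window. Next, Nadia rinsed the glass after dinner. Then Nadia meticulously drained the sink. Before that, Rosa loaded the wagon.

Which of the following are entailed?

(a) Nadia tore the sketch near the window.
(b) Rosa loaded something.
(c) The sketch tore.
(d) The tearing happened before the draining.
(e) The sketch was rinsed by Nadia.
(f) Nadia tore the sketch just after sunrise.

(a), (b), (c), (d), (f)

(a) Entailed — dropping 'just after sunrise' leaves a sub-description the original still satisfies.
(b) Entailed — generalizing the patient leaves a sub-description the original still satisfies.
(c) Entailed — 'Nadia tore the sketch' is causative; it entails the inchoative 'the sketch tore'.
(d) Entailed — the narrative places the tearing before the draining.
(e) Not entailed — Nadia rinsed the glass, not the sketch; the sketch belongs to the tearing event.
(f) Entailed — this follows by dropping conjuncts from the tearing event's description.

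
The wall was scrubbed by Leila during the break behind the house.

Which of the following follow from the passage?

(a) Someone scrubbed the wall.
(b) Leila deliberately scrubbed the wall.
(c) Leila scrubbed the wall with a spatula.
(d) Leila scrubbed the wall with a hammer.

(a)

(a) Entailed — every conjunct here is already in the original scrubbing event.
(b) Not entailed — 'deliberately' adds information not in the original event.
(c) Not entailed — 'with a spatula' adds information not in the original event.
(d) Not entailed — 'with a hammer' adds information not in the original event.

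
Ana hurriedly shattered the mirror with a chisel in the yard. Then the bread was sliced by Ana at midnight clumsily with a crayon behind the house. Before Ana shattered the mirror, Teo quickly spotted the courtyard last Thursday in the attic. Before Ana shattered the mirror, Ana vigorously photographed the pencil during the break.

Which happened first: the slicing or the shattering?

The connectives place the shattering before the slicing.

the shattering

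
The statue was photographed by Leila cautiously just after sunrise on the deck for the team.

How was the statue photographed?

'cautiously' marks the manner of the photographing event.

cautiously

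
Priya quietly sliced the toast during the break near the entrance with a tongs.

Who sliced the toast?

'Priya' marks the agent of the slicing event.

Priya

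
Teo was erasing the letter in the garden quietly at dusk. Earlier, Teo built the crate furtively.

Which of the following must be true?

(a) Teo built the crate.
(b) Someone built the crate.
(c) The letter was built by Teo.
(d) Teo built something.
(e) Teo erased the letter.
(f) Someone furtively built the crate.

(a), (b), (d), (f)

(a) Entailed — this follows by dropping conjuncts from the building event's description.
(b) Entailed — the original entails any weakening of itself; this just drops 'furtively' and generalizes the agent.
(c) Not entailed — Teo built the crate, not the letter; the letter belongs to the erasing event.
(d) Entailed — every conjunct here is already in the original building event.
(e) Not entailed — 'was erasing' is progressive on an accomplishment; it does not entail the completed 'erased'.
(f) Entailed — this follows by dropping conjuncts from the building event's description.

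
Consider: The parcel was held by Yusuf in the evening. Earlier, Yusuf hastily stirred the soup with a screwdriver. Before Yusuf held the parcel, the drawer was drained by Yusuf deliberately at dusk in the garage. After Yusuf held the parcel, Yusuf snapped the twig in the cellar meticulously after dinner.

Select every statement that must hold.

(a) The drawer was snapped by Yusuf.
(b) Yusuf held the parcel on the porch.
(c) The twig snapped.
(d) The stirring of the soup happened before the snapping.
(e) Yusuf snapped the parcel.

(a) Not entailed — Yusuf snapped the twig, not the drawer; the drawer belongs to the draining event.
(b) Not entailed — 'on the porch' adds information not in the original event.
(c) Entailed — 'Yusuf snapped the twig' is causative; it entails the inchoative 'the twig snapped'.
(d) Entailed — the narrative places the stirring before the snapping.
(e) Not entailed — Yusuf snapped the twig, not the parcel; the parcel belongs to the holding event.

(c), (d)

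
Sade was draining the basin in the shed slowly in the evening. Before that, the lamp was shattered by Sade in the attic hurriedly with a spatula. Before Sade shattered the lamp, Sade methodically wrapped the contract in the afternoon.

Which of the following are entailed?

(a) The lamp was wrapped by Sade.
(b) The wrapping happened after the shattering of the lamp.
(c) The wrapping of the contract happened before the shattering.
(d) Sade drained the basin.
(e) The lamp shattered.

(c), (e)

(a) Not entailed — Sade wrapped the contract, not the lamp; the lamp belongs to the shattering event.
(b) Not entailed — the narrative places the wrapping before the shattering, not after.
(c) Entailed — the narrative places the wrapping before the shattering.
(d) Not entailed — 'was draining' is progressive on an accomplishment; it does not entail the completed 'drained'.
(e) Entailed — 'Sade shattered the lamp' is causative; it entails the inchoative 'the lamp shattered'.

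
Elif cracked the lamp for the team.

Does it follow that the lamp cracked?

yes

'Elif cracked the lamp' is the causative; it entails the inchoative 'the lamp cracked'.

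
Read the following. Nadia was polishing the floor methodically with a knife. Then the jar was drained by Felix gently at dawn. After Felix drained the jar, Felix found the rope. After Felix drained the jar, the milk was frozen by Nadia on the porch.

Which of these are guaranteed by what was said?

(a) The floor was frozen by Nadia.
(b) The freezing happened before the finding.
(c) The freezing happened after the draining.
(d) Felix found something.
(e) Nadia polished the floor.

(c), (d), (e)

(a) Not entailed — Nadia froze the milk, not the floor; the floor belongs to the polishing event.
(b) Not entailed — the narrative doesn't order the freezing relative to the finding.
(c) Entailed — the narrative places the draining before the freezing.
(d) Entailed — generalizing the patient leaves a sub-description the original still satisfies.
(e) Entailed — 'polish' is an activity; 'was polishing' entails that some polishing happened, so 'polished' holds.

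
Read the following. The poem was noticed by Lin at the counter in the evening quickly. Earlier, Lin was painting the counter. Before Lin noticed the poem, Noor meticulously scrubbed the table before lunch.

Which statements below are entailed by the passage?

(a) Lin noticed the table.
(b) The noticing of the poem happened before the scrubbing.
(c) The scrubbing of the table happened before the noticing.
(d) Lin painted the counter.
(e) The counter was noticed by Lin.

(a) Not entailed — Lin noticed the poem, not the table; the table belongs to the scrubbing event.
(b) Not entailed — the narrative places the scrubbing before the noticing, not after.
(c) Entailed — the narrative places the scrubbing before the noticing.
(d) Not entailed — 'was painting' is progressive on an accomplishment; it does not entail the completed 'painted'.
(e) Not entailed — Lin noticed the poem, not the counter; the counter belongs to the painting event.

(c)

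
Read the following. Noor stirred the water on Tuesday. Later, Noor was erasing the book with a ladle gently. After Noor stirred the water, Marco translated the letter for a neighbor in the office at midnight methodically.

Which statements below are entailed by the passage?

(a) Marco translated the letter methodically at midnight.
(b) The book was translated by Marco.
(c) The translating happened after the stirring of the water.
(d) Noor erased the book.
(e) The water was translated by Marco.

(a) Entailed — every conjunct here is already in the original translating event.
(b) Not entailed — Marco translated the letter, not the book; the book belongs to the erasing event.
(c) Entailed — the narrative places the stirring before the translating.
(d) Not entailed — 'was erasing' is progressive on an accomplishment; it does not entail the completed 'erased'.
(e) Not entailed — Marco translated the letter, not the water; the water belongs to the stirring event.

(a), (c)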